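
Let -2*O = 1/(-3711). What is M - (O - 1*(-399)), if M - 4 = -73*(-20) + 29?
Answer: 8119667/7422 ≈ 1094.0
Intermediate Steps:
O = 1/7422 (O = -½/(-3711) = -½*(-1/3711) = 1/7422 ≈ 0.00013473)
M = 1493 (M = 4 + (-73*(-20) + 29) = 4 + (1460 + 29) = 4 + 1489 = 1493)
M - (O - 1*(-399)) = 1493 - (1/7422 - 1*(-399)) = 1493 - (1/7422 + 399) = 1493 - 1*2961379/7422 = 1493 - 2961379/7422 = 8119667/7422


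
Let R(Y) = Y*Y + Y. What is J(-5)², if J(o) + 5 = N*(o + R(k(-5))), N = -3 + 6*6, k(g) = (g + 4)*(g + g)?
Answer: 11971600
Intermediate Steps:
k(g) = 2*g*(4 + g) (k(g) = (4 + g)*(2*g) = 2*g*(4 + g))
R(Y) = Y + Y² (R(Y) = Y² + Y = Y + Y²)
N = 33 (N = -3 + 36 = 33)
J(o) = 3625 + 33*o (J(o) = -5 + 33*(o + (2*(-5)*(4 - 5))*(1 + 2*(-5)*(4 - 5))) = -5 + 33*(o + (2*(-5)*(-1))*(1 + 2*(-5)*(-1))) = -5 + 33*(o + 10*(1 + 10)) = -5 + 33*(o + 10*11) = -5 + 33*(o + 110) = -5 + 33*(110 + o) = -5 + (3630 + 33*o) = 3625 + 33*o)
J(-5)² = (3625 + 33*(-5))² = (3625 - 165)² = 3460² = 11971600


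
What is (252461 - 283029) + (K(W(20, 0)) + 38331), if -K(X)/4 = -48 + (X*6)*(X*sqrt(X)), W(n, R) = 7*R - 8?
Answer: 7955 - 3072*I*sqrt(2) ≈ 7955.0 - 4344.5*I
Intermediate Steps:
W(n, R) = -8 + 7*R
K(X) = 192 - 24*X**(5/2) (K(X) = -4*(-48 + (X*6)*(X*sqrt(X))) = -4*(-48 + (6*X)*X**(3/2)) = -4*(-48 + 6*X**(5/2)) = 192 - 24*X**(5/2))
(252461 - 283029) + (K(W(20, 0)) + 38331) = (252461 - 283029) + ((192 - 24*(-8 + 7*0)**(5/2)) + 38331) = -30568 + ((192 - 24*(-8 + 0)**(5/2)) + 38331) = -30568 + ((192 - 3072*I*sqrt(2)) + 38331) = -30568 + (38523 - 3072*I*sqrt(2)) = 7955 - 3072*I*sqrt(2)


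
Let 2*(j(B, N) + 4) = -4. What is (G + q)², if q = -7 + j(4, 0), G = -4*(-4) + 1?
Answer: 16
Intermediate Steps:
j(B, N) = -6 (j(B, N) = -4 + (½)*(-4) = -4 - 2 = -6)
G = 17 (G = 16 + 1 = 17)
q = -13 (q = -7 - 6 = -13)
(G + q)² = (17 - 13)² = 4² = 16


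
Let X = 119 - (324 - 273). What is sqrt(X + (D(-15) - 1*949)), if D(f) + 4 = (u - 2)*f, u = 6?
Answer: 3*I*sqrt(105) ≈ 30.741*I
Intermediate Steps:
D(f) = -4 + 4*f (D(f) = -4 + (6 - 2)*f = -4 + 4*f)
X = 68 (X = 119 - 1*51 = 119 - 51 = 68)
sqrt(X + (D(-15) - 1*949)) = sqrt(68 + ((-4 + 4*(-15)) - 1*949)) = sqrt(68 + ((-4 - 60) - 949)) = sqrt(68 + (-64 - 949)) = sqrt(68 - 1013) = sqrt(-945) = 3*I*sqrt(105)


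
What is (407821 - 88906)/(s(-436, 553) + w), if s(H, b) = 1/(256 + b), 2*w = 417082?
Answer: 51600447/33741934 ≈ 1.5293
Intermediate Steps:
w = 208541 (w = (½)*417082 = 208541)
(407821 - 88906)/(s(-436, 553) + w) = (407821 - 88906)/(1/(256 + 553) + 208541) = 318915/(1/809 + 208541) = 318915/(168709670/809) = 318915*(809/168709670) = 51600447/33741934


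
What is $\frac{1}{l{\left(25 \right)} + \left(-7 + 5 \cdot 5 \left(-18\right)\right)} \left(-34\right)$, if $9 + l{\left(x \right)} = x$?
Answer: $\frac{34}{441} \approx 0.077098$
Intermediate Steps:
$l{\left(x \right)} = -9 + x$
$\frac{1}{l{\left(25 \right)} + \left(-7 + 5 \cdot 5 \left(-18\right)\right)} \left(-34\right) = \frac{1}{\left(-9 + 25\right) + \left(-7 + 5 \cdot 5 \left(-18\right)\right)} \left(-34\right) = \frac{1}{16 + \left(-7 + 25 \left(-18\right)\right)} \left(-34\right) = \frac{1}{16 - 457} \left(-34\right) = \frac{1}{-441} \left(-34\right) = \left(- \frac{1}{441}\right) \left(-34\right) = \frac{34}{441}$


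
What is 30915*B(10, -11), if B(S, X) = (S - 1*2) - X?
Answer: 587385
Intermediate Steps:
B(S, X) = -2 + S - X (B(S, X) = (S - 2) - X = (-2 + S) - X = -2 + S - X)
30915*B(10, -11) = 30915*(-2 + 10 - 1*(-11)) = 30915*(-2 + 10 + 11) = 30915*19 = 587385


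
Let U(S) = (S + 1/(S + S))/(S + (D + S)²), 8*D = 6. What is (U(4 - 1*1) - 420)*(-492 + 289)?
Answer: 9971012/117 ≈ 85222.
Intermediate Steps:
D = ¾ (D = (⅛)*6 = ¾ ≈ 0.75000)
U(S) = (S + 1/(2*S))/(S + (¾ + S)²) (U(S) = (S + 1/(S + S))/(S + (¾ + S)²) = (S + 1/(2*S))/(S + (¾ + S)²))
(U(4 - 1*1) - 420)*(-492 + 289) = (8*(1 + 2*(4 - 1*1)²)/((4 - 1*1)*((3 + 4*(4 - 1*1))² + 16*(4 - 1*1))) - 420)*(-492 + 289) = (8*(1 + 2*(4 - 1)²)/((4 - 1)*((3 + 4*(4 - 1))² + 16*(4 - 1))) - 420)*(-203) = (8*(1 + 2*3²)/(3*((3 + 4*3)² + 16*3)) - 420)*(-203) = (8*(⅓)*(1 + 2*9)/((3 + 12)² + 48) - 420)*(-203) = (8*(⅓)*(1 + 18)/(15² + 48) - 420)*(-203) = (8*(⅓)*19/(225 + 48) - 420)*(-203) = (8*(⅓)*19/273 - 420)*(-203) = (8*(⅓)*(1/273)*19 - 420)*(-203) = (152/819 - 420)*(-203) = -343828/819*(-203) = 9971012/117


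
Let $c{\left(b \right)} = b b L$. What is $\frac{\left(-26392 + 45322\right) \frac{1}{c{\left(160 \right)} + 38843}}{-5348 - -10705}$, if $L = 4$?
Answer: $\frac{6310}{252212917} \approx 2.5019 \cdot 10^{-5}$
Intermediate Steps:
$c{\left(b \right)} = 4 b^{2}$ ($c{\left(b \right)} = b b 4 = b^{2} \cdot 4 = 4 b^{2}$)
$\frac{\left(-26392 + 45322\right) \frac{1}{c{\left(160 \right)} + 38843}}{-5348 - -10705} = \frac{\left(-26392 + 45322\right) \frac{1}{4 \cdot 160^{2} + 38843}}{-5348 - -10705} = \frac{18930 \frac{1}{4 \cdot 25600 + 38843}}{-5348 + 10705} = \frac{18930 \frac{1}{102400 + 38843}}{5357} = \frac{18930}{141243} \cdot \frac{1}{5357} = 18930 \cdot \frac{1}{141243} \cdot \frac{1}{5357} = \frac{6310}{47081} \cdot \frac{1}{5357} = \frac{6310}{252212917}$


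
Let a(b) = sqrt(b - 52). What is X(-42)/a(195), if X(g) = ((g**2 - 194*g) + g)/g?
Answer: -235*sqrt(143)/143 ≈ -19.652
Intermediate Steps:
X(g) = (g**2 - 193*g)/g
a(b) = sqrt(-52 + b)
X(-42)/a(195) = (-193 - 42)/(sqrt(-52 + 195)) = -235*sqrt(143)/143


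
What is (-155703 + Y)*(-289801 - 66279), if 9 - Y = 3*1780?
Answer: 57340986720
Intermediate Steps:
Y = -5331 (Y = 9 - 3*1780 = 9 - 1*5340 = 9 - 5340 = -5331)
(-155703 + Y)*(-289801 - 66279) = (-155703 - 5331)*(-289801 - 66279) = -161034*(-356080) = 57340986720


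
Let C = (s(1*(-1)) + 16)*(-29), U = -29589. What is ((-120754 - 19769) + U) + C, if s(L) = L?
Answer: -170547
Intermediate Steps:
C = -435 (C = (1*(-1) + 16)*(-29) = (-1 + 16)*(-29) = 15*(-29) = -435)
((-120754 - 19769) + U) + C = ((-120754 - 19769) - 29589) - 435 = (-140523 - 29589) - 435 = -170112 - 435 = -170547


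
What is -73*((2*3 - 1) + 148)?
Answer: -11169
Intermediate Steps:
-73*((2*3 - 1) + 148) = -73*((6 - 1) + 148) = -73*(5 + 148) = -73*153 = -11169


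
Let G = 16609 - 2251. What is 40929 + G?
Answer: 55287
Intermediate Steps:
G = 14358
40929 + G = 40929 + 14358 = 55287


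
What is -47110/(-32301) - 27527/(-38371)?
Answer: 2696807437/1239421671 ≈ 2.1759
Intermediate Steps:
-47110/(-32301) - 27527/(-38371) = -47110*(-1/32301) - 27527*(-1/38371) = 47110/32301 + 27527/38371 = 2696807437/1239421671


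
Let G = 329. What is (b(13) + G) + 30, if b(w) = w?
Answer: 372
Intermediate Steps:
(b(13) + G) + 30 = (13 + 329) + 30 = 342 + 30 = 372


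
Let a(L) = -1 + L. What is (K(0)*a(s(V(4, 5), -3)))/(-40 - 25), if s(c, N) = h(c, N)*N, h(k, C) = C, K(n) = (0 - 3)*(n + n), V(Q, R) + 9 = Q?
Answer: 0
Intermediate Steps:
V(Q, R) = -9 + Q
K(n) = -6*n
s(c, N) = N**2 (s(c, N) = N*N = N**2)
(K(0)*a(s(V(4, 5), -3)))/(-40 - 25) = ((-6*0)*(-1 + (-3)**2))/(-40 - 25) = (0*(-1 + 9))/(-65) = (0*8)*(-1/65) = 0*(-1/65) = 0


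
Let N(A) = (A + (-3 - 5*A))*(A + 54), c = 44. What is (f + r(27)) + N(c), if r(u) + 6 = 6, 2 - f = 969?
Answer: -18509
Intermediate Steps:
f = -967 (f = 2 - 1*969 = 2 - 969 = -967)
r(u) = 0 (r(u) = -6 + 6 = 0)
N(A) = (-3 - 4*A)*(54 + A)
(f + r(27)) + N(c) = (-967 + 0) + (-162 - 219*44 - 4*44²) = -967 + (-162 - 9636 - 4*1936) = -967 + (-162 - 9636 - 7744) = -967 - 17542 = -18509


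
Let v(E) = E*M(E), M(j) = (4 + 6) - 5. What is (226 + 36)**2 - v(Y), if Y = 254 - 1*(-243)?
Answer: 66159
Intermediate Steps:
Y = 497 (Y = 254 + 243 = 497)
M(j) = 5 (M(j) = 10 - 5 = 5)
v(E) = 5*E (v(E) = E*5 = 5*E)
(226 + 36)**2 - v(Y) = (226 + 36)**2 - 5*497 = 262**2 - 1*2485 = 68644 - 2485 = 66159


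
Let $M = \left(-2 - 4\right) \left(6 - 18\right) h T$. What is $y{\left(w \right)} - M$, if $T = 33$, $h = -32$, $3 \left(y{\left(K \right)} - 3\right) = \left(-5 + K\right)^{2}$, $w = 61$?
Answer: $\frac{231241}{3} \approx 77080.0$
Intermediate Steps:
$y{\left(K \right)} = 3 + \frac{\left(-5 + K\right)^{2}}{3}$
$M = -76032$ ($M = \left(-2 - 4\right) \left(6 - 18\right) \left(-32\right) 33 = \left(-6\right) \left(-12\right) \left(-32\right) 33 = 72 \left(-32\right) 33 = \left(-2304\right) 33 = -76032$)
$y{\left(w \right)} - M = \left(3 + \frac{\left(-5 + 61\right)^{2}}{3}\right) - -76032 = \left(3 + \frac{56^{2}}{3}\right) + 76032 = \left(3 + \frac{1}{3} \cdot 3136\right) + 76032 = \left(3 + \frac{3136}{3}\right) + 76032 = \frac{3145}{3} + 76032 = \frac{231241}{3}$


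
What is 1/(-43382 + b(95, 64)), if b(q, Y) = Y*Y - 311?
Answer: -1/39597 ≈ -2.5254e-5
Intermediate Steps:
b(q, Y) = -311 + Y² (b(q, Y) = Y² - 311 = -311 + Y²)
1/(-43382 + b(95, 64)) = 1/(-43382 + (-311 + 64²)) = 1/(-43382 + (-311 + 4096)) = 1/(-43382 + 3785) = 1/(-39597) = -1/39597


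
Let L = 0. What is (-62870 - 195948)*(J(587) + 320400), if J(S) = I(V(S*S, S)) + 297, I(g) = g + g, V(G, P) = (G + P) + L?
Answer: -261667327362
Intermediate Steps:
V(G, P) = G + P (V(G, P) = (G + P) + 0 = G + P)
I(g) = 2*g
J(S) = 297 + 2*S + 2*S² (J(S) = 2*(S*S + S) + 297 = 2*(S² + S) + 297 = 2*(S + S²) + 297 = (2*S + 2*S²) + 297 = 297 + 2*S + 2*S²)
(-62870 - 195948)*(J(587) + 320400) = (-62870 - 195948)*((297 + 2*587 + 2*587²) + 320400) = -258818*((297 + 1174 + 2*344569) + 320400) = -258818*((297 + 1174 + 689138) + 320400) = -258818*(690609 + 320400) = -258818*1011009 = -261667327362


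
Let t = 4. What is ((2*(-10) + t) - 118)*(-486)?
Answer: 65124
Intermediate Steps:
((2*(-10) + t) - 118)*(-486) = ((2*(-10) + 4) - 118)*(-486) = ((-20 + 4) - 118)*(-486) = (-16 - 118)*(-486) = -134*(-486) = 65124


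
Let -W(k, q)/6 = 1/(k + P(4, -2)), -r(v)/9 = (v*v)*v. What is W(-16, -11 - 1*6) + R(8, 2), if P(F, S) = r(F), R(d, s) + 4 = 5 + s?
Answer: 891/296 ≈ 3.0101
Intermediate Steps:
r(v) = -9*v**3 (r(v) = -9*v*v*v = -9*v**2*v = -9*v**3)
R(d, s) = 1 + s (R(d, s) = -4 + (5 + s) = 1 + s)
P(F, S) = -9*F**3
W(k, q) = -6/(-576 + k) (W(k, q) = -6/(k - 9*4**3) = -6/(k - 9*64) = -6/(k - 576) = -6/(-576 + k))
W(-16, -11 - 1*6) + R(8, 2) = -6/(-576 - 16) + (1 + 2) = -6/(-592) + 3 = -6*(-1/592) + 3 = 3/296 + 3 = 891/296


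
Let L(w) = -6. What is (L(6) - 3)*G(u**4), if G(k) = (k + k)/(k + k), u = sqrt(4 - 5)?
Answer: -9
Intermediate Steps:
u = I (u = sqrt(-1) = I ≈ 1.0*I)
G(k) = 1 (G(k) = (2*k)/((2*k)) = (2*k)*(1/(2*k)) = 1)
(L(6) - 3)*G(u**4) = (-6 - 3)*1 = -9*1 = -9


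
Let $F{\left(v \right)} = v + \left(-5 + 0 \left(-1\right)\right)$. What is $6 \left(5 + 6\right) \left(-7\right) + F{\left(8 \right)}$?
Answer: $-459$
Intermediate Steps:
$F{\left(v \right)} = -5 + v$ ($F{\left(v \right)} = v + \left(-5 + 0\right) = v - 5 = -5 + v$)
$6 \left(5 + 6\right) \left(-7\right) + F{\left(8 \right)} = 6 \left(5 + 6\right) \left(-7\right) + \left(-5 + 8\right) = 6 \cdot 11 \left(-7\right) + 3 = 66 \left(-7\right) + 3 = -462 + 3 = -459$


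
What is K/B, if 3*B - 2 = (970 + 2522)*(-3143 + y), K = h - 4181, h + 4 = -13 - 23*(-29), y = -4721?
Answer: 10593/27461086 ≈ 0.00038575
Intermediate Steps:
h = 650 (h = -4 + (-13 - 23*(-29)) = -4 + (-13 + 667) = -4 + 654 = 650)
K = -3531 (K = 650 - 4181 = -3531)
B = -27461086/3 (B = ⅔ + ((970 + 2522)*(-3143 - 4721))/3 = ⅔ + (3492*(-7864))/3 = ⅔ + (⅓)*(-27461088) = ⅔ - 9153696 = -27461086/3 ≈ -9.1537e+6)
K/B = -3531/(-27461086/3) = -3531*(-3/27461086) = 10593/27461086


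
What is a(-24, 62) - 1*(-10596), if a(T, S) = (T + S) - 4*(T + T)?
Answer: 10826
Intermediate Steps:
a(T, S) = S - 7*T (a(T, S) = (S + T) - 8*T = S - 7*T)
a(-24, 62) - 1*(-10596) = (62 - 7*(-24)) - 1*(-10596) = (62 + 168) + 10596 = 230 + 10596 = 10826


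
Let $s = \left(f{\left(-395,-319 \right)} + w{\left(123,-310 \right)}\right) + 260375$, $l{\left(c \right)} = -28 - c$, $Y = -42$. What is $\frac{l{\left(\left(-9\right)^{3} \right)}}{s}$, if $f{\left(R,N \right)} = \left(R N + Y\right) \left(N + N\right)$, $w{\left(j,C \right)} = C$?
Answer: $- \frac{701}{80104329} \approx -8.7511 \cdot 10^{-6}$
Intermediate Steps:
$f{\left(R,N \right)} = 2 N \left(-42 + N R\right)$ ($f{\left(R,N \right)} = \left(R N - 42\right) \left(N + N\right) = \left(N R - 42\right) 2 N = \left(-42 + N R\right) 2 N = 2 N \left(-42 + N R\right)$)
$s = -80104329$ ($s = \left(2 \left(-319\right) \left(-42 - -126005\right) - 310\right) + 260375 = \left(2 \left(-319\right) \left(-42 + 126005\right) - 310\right) + 260375 = \left(2 \left(-319\right) 125963 - 310\right) + 260375 = \left(-80364394 - 310\right) + 260375 = -80364704 + 260375 = -80104329$)
$\frac{l{\left(\left(-9\right)^{3} \right)}}{s} = \frac{-28 - \left(-9\right)^{3}}{-80104329} = \left(-28 - -729\right) \left(- \frac{1}{80104329}\right) = \left(-28 + 729\right) \left(- \frac{1}{80104329}\right) = 701 \left(- \frac{1}{80104329}\right) = - \frac{701}{80104329}$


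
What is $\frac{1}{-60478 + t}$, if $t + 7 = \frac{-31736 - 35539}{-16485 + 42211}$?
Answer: $- \frac{25726}{1556104385} \approx -1.6532 \cdot 10^{-5}$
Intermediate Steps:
$t = - \frac{247357}{25726}$ ($t = -7 + \frac{-31736 - 35539}{-16485 + 42211} = -7 - \frac{67275}{25726} = - \frac{247357}{25726} \approx -9.6151$)
$\frac{1}{-60478 + t} = \frac{1}{-60478 - \frac{247357}{25726}} = \frac{1}{- \frac{1556104385}{25726}} = - \frac{25726}{1556104385}$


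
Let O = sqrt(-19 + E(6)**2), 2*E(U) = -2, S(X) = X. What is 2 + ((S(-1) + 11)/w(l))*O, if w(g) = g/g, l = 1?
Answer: 2 + 30*I*sqrt(2) ≈ 2.0 + 42.426*I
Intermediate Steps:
w(g) = 1
E(U) = -1 (E(U) = (1/2)*(-2) = -1)
O = 3*I*sqrt(2) (O = sqrt(-19 + (-1)**2) = sqrt(-19 + 1) = sqrt(-18) = 3*I*sqrt(2) ≈ 4.2426*I)
2 + ((S(-1) + 11)/w(l))*O = 2 + ((-1 + 11)/1)*(3*I*sqrt(2)) = 2 + (10*1)*(3*I*sqrt(2)) = 2 + 10*(3*I*sqrt(2)) = 2 + 30*I*sqrt(2)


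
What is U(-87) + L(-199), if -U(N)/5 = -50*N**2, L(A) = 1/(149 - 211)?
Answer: 117319499/62 ≈ 1.8923e+6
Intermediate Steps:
L(A) = -1/62 (L(A) = 1/(-62) = -1/62)
U(N) = 250*N**2 (U(N) = -(-250)*N**2 = 250*N**2)
U(-87) + L(-199) = 250*(-87)**2 - 1/62 = 250*7569 - 1/62 = 1892250 - 1/62 = 117319499/62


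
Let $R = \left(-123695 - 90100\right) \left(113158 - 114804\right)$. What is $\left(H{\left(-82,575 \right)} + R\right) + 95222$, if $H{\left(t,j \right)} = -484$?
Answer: $352001308$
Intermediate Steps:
$R = 351906570$ ($R = \left(-213795\right) \left(-1646\right) = 351906570$)
$\left(H{\left(-82,575 \right)} + R\right) + 95222 = \left(-484 + 351906570\right) + 95222 = 351906086 + 95222 = 352001308$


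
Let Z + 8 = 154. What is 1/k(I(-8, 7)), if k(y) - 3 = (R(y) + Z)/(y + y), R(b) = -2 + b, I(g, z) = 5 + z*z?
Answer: 6/29 ≈ 0.20690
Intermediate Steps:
I(g, z) = 5 + z**2
Z = 146 (Z = -8 + 154 = 146)
k(y) = 3 + (144 + y)/(2*y) (k(y) = 3 + ((-2 + y) + 146)/(y + y) = 3 + (144 + y)/((2*y)) = 3 + (144 + y)*(1/(2*y)) = 3 + (144 + y)/(2*y))
1/k(I(-8, 7)) = 1/(7/2 + 72/(5 + 7**2)) = 1/(7/2 + 72/(5 + 49)) = 1/(7/2 + 72/54) = 1/(7/2 + 72*(1/54)) = 1/(7/2 + 4/3) = 1/(29/6) = 6/29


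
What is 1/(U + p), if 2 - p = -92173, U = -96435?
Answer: -1/4260 ≈ -0.00023474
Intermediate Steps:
p = 92175 (p = 2 - 1*(-92173) = 2 + 92173 = 92175)
1/(U + p) = 1/(-96435 + 92175) = 1/(-4260) = -1/4260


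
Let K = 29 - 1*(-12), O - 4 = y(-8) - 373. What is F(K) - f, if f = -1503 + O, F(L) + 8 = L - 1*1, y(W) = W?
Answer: 1912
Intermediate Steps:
O = -377 (O = 4 + (-8 - 373) = 4 - 381 = -377)
K = 41 (K = 29 + 12 = 41)
F(L) = -9 + L (F(L) = -8 + (L - 1*1) = -8 + (L - 1) = -8 + (-1 + L) = -9 + L)
f = -1880 (f = -1503 - 377 = -1880)
F(K) - f = (-9 + 41) - 1*(-1880) = 32 + 1880 = 1912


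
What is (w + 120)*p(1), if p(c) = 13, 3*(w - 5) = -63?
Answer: 1352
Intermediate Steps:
w = -16 (w = 5 + (⅓)*(-63) = 5 - 21 = -16)
(w + 120)*p(1) = (-16 + 120)*13 = 104*13 = 1352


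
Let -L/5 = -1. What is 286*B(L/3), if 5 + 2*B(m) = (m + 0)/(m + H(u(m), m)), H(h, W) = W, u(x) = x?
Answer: -1287/2 ≈ -643.50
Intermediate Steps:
L = 5 (L = -5*(-1) = 5)
B(m) = -9/4 (B(m) = -5/2 + ((m + 0)/(m + m))/2 = -5/2 + (m/((2*m)))/2 = -5/2 + (m*(1/(2*m)))/2 = -5/2 + (1/2)*(1/2) = -5/2 + 1/4 = -9/4)
286*B(L/3) = 286*(-9/4) = -1287/2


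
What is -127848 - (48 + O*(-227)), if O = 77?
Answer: -110417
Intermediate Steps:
-127848 - (48 + O*(-227)) = -127848 - (48 + 77*(-227)) = -127848 - (48 - 17479) = -127848 - 1*(-17431) = -127848 + 17431 = -110417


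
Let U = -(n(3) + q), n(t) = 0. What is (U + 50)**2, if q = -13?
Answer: 3969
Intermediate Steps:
U = 13 (U = -(0 - 13) = -1*(-13) = 13)
(U + 50)**2 = (13 + 50)**2 = 63**2 = 3969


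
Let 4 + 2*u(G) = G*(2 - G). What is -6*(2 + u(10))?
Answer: 240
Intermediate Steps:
u(G) = -2 + G*(2 - G)/2 (u(G) = -2 + (G*(2 - G))/2 = -2 + G*(2 - G)/2)
-6*(2 + u(10)) = -6*(2 + (-2 + 10 - 1/2*10**2)) = -6*(2 + (-2 + 10 - 1/2*100)) = -6*(2 + (-2 + 10 - 50)) = -6*(2 - 42) = -6*(-40) = 240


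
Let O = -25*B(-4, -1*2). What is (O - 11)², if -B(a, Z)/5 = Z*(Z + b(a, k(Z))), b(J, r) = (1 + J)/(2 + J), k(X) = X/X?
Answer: 12996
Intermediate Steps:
k(X) = 1
b(J, r) = (1 + J)/(2 + J)
B(a, Z) = -5*Z*(Z + (1 + a)/(2 + a))
O = 125 (O = -(-125)*(-1*2)*(1 - 4 + (-1*2)*(2 - 4))/(2 - 4) = -(-125)*(-2)*(1 - 4 - 2*(-2))/(-2) = -(-125)*(-2)*(-1)*(1 - 4 + 4)/2 = -(-125)*(-2)*(-1)/2 = -25*(-5) = 125)
(O - 11)² = (125 - 11)² = 114² = 12996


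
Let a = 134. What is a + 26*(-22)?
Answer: -438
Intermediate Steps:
a + 26*(-22) = 134 + 26*(-22) = 134 - 572 = -438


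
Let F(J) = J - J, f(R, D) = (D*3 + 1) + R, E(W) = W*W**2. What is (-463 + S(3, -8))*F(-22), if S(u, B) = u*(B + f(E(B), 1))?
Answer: 0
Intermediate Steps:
E(W) = W**3
f(R, D) = 1 + R + 3*D (f(R, D) = (3*D + 1) + R = (1 + 3*D) + R = 1 + R + 3*D)
S(u, B) = u*(4 + B + B**3) (S(u, B) = u*(B + (1 + B**3 + 3*1)) = u*(B + (1 + B**3 + 3)) = u*(B + (4 + B**3)) = u*(4 + B + B**3))
F(J) = 0
(-463 + S(3, -8))*F(-22) = (-463 + 3*(4 - 8 + (-8)**3))*0 = (-463 + 3*(4 - 8 - 512))*0 = (-463 + 3*(-516))*0 = (-463 - 1548)*0 = -2011*0 = 0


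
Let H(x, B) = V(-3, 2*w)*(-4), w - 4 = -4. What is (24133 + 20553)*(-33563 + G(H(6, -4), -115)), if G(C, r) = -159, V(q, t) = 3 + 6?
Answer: -1506901292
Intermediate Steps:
w = 0 (w = 4 - 4 = 0)
V(q, t) = 9
H(x, B) = -36 (H(x, B) = 9*(-4) = -36)
(24133 + 20553)*(-33563 + G(H(6, -4), -115)) = (24133 + 20553)*(-33563 - 159) = 44686*(-33722) = -1506901292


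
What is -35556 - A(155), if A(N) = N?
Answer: -35711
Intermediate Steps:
-35556 - A(155) = -35556 - 1*155 = -35556 - 155 = -35711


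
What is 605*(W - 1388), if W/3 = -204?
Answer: -1210000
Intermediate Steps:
W = -612 (W = 3*(-204) = -612)
605*(W - 1388) = 605*(-612 - 1388) = 605*(-2000) = -1210000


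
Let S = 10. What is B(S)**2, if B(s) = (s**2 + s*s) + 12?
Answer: 44944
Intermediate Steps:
B(s) = 12 + 2*s**2 (B(s) = (s**2 + s**2) + 12 = 2*s**2 + 12 = 12 + 2*s**2)
B(S)**2 = (12 + 2*10**2)**2 = (12 + 2*100)**2 = (12 + 200)**2 = 212**2 = 44944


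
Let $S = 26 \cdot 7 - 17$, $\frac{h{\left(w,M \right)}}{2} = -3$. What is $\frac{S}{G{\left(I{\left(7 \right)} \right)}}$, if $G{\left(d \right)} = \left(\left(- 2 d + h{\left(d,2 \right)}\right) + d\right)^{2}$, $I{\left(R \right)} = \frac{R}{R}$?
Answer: $\frac{165}{49} \approx 3.3673$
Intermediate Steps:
$h{\left(w,M \right)} = -6$ ($h{\left(w,M \right)} = 2 \left(-3\right) = -6$)
$I{\left(R \right)} = 1$
$S = 165$ ($S = 182 - 17 = 165$)
$G{\left(d \right)} = \left(-6 - d\right)^{2}$ ($G{\left(d \right)} = \left(\left(- 2 d - 6\right) + d\right)^{2} = \left(\left(-6 - 2 d\right) + d\right)^{2} = \left(-6 - d\right)^{2}$)
$\frac{S}{G{\left(I{\left(7 \right)} \right)}} = \frac{165}{\left(6 + 1\right)^{2}} = \frac{165}{7^{2}} = \frac{165}{49}$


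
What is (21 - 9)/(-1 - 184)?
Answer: -12/185 ≈ -0.064865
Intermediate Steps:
(21 - 9)/(-1 - 184) = 12/(-185) = -1/185*12 = -12/185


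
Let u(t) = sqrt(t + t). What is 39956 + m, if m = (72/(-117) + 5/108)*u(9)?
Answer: 39956 - 799*sqrt(2)/468 ≈ 39954.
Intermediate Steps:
u(t) = sqrt(2)*sqrt(t) (u(t) = sqrt(2*t) = sqrt(2)*sqrt(t))
m = -799*sqrt(2)/468 (m = (72/(-117) + 5/108)*(sqrt(2)*sqrt(9)) = (72*(-1/117) + 5*(1/108))*(sqrt(2)*3) = (-8/13 + 5/108)*(3*sqrt(2)) = -799*sqrt(2)/468 ≈ -2.4144)
39956 + m = 39956 - 799*sqrt(2)/468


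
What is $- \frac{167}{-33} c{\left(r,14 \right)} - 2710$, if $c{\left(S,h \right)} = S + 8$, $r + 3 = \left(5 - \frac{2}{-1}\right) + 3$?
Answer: $- \frac{28975}{11} \approx -2634.1$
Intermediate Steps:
$r = 7$ ($r = -3 + \left(\left(5 - \frac{2}{-1}\right) + 3\right) = -3 + \left(\left(5 - -2\right) + 3\right) = -3 + \left(\left(5 + 2\right) + 3\right) = -3 + \left(7 + 3\right) = -3 + 10 = 7$)
$c{\left(S,h \right)} = 8 + S$
$- \frac{167}{-33} c{\left(r,14 \right)} - 2710 = - \frac{167}{-33} \left(8 + 7\right) - 2710 = \left(-167\right) \left(- \frac{1}{33}\right) 15 - 2710 = \frac{167}{33} \cdot 15 - 2710 = \frac{835}{11} - 2710 = - \frac{28975}{11}$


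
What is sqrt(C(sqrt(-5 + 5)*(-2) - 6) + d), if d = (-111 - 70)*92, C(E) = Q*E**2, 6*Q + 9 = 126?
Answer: 5*I*sqrt(638) ≈ 126.29*I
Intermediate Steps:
Q = 39/2 (Q = -3/2 + (1/6)*126 = -3/2 + 21 = 39/2 ≈ 19.500)
C(E) = 39*E**2/2
d = -16652 (d = -181*92 = -16652)
sqrt(C(sqrt(-5 + 5)*(-2) - 6) + d) = sqrt(39*(sqrt(-5 + 5)*(-2) - 6)**2/2 - 16652) = sqrt(39*(sqrt(0)*(-2) - 6)**2/2 - 16652) = sqrt(39*(0*(-2) - 6)**2/2 - 16652) = sqrt(39*(0 - 6)**2/2 - 16652) = sqrt((39/2)*(-6)**2 - 16652) = sqrt((39/2)*36 - 16652) = sqrt(702 - 16652) = sqrt(-15950) = 5*I*sqrt(638)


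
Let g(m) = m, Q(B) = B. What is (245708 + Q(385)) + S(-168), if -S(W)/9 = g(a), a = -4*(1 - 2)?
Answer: 246057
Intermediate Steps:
a = 4 (a = -4*(-1) = 4)
S(W) = -36 (S(W) = -9*4 = -36)
(245708 + Q(385)) + S(-168) = (245708 + 385) - 36 = 246093 - 36 = 246057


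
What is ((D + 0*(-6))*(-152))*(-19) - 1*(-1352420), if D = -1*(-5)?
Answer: 1366860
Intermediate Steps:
D = 5
((D + 0*(-6))*(-152))*(-19) - 1*(-1352420) = ((5 + 0*(-6))*(-152))*(-19) - 1*(-1352420) = ((5 + 0)*(-152))*(-19) + 1352420 = (5*(-152))*(-19) + 1352420 = -760*(-19) + 1352420 = 14440 + 1352420 = 1366860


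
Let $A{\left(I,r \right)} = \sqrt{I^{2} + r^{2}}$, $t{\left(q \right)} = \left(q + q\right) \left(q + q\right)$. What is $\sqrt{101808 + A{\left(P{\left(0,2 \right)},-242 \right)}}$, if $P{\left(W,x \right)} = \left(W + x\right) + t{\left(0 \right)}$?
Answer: $\sqrt{101808 + 2 \sqrt{14642}} \approx 319.45$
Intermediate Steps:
$t{\left(q \right)} = 4 q^{2}$ ($t{\left(q \right)} = 2 q 2 q = 4 q^{2}$)
$P{\left(W,x \right)} = W + x$ ($P{\left(W,x \right)} = \left(W + x\right) + 4 \cdot 0^{2} = \left(W + x\right) + 4 \cdot 0 = \left(W + x\right) + 0 = W + x$)
$\sqrt{101808 + A{\left(P{\left(0,2 \right)},-242 \right)}} = \sqrt{101808 + \sqrt{\left(0 + 2\right)^{2} + \left(-242\right)^{2}}} = \sqrt{101808 + \sqrt{2^{2} + 58564}} = \sqrt{101808 + \sqrt{4 + 58564}} = \sqrt{101808 + \sqrt{58568}} = \sqrt{101808 + 2 \sqrt{14642}}$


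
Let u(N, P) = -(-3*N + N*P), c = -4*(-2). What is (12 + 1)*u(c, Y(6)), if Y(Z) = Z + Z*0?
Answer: -312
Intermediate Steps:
c = 8
Y(Z) = Z (Y(Z) = Z + 0 = Z)
u(N, P) = 3*N - N*P
(12 + 1)*u(c, Y(6)) = (12 + 1)*(8*(3 - 1*6)) = 13*(8*(3 - 6)) = 13*(8*(-3)) = 13*(-24) = -312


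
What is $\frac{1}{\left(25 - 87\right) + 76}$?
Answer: $\frac{1}{14} \approx 0.071429$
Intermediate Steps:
$\frac{1}{\left(25 - 87\right) + 76} = \frac{1}{-62 + 76} = \frac{1}{14}$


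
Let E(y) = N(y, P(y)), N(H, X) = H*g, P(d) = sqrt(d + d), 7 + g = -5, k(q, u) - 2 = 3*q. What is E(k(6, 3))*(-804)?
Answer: 192960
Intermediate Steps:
k(q, u) = 2 + 3*q
g = -12 (g = -7 - 5 = -12)
P(d) = sqrt(2)*sqrt(d) (P(d) = sqrt(2*d) = sqrt(2)*sqrt(d))
N(H, X) = -12*H (N(H, X) = H*(-12) = -12*H)
E(y) = -12*y
E(k(6, 3))*(-804) = -12*(2 + 3*6)*(-804) = -12*(2 + 18)*(-804) = -12*20*(-804) = -240*(-804) = 192960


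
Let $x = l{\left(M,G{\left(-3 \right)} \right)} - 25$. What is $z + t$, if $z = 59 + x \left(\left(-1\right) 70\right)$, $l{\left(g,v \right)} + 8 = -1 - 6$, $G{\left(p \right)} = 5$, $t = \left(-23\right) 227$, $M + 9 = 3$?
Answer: $-2362$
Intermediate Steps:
$M = -6$ ($M = -9 + 3 = -6$)
$t = -5221$
$l{\left(g,v \right)} = -15$ ($l{\left(g,v \right)} = -8 - 7 = -15$)
$x = -40$ ($x = -15 - 25 = -40$)
$z = 2859$ ($z = 59 - 40 \left(\left(-1\right) 70\right) = 59 - -2800 = 59 + 2800 = 2859$)
$z + t = 2859 - 5221 = -2362$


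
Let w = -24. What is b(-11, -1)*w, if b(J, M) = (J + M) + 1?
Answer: 264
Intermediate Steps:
b(J, M) = 1 + J + M
b(-11, -1)*w = (1 - 11 - 1)*(-24) = -11*(-24) = 264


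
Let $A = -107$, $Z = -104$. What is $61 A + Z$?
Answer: $-6631$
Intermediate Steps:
$61 A + Z = 61 \left(-107\right) - 104 = -6527 - 104 = -6631$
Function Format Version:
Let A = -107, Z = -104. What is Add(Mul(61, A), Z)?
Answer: -6631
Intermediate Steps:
Add(Mul(61, A), Z) = Add(Mul(61, -107), -104) = Add(-6527, -104) = -6631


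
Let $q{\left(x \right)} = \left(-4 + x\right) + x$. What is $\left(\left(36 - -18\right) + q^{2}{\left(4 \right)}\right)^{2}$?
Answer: $4900$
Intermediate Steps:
$q{\left(x \right)} = -4 + 2 x$
$\left(\left(36 - -18\right) + q^{2}{\left(4 \right)}\right)^{2} = \left(\left(36 - -18\right) + \left(-4 + 2 \cdot 4\right)^{2}\right)^{2} = \left(\left(36 + 18\right) + \left(-4 + 8\right)^{2}\right)^{2} = \left(54 + 4^{2}\right)^{2} = \left(54 + 16\right)^{2} = 70^{2} = 4900$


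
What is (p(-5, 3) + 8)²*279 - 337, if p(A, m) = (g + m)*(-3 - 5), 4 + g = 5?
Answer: 160367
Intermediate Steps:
g = 1 (g = -4 + 5 = 1)
p(A, m) = -8 - 8*m (p(A, m) = (1 + m)*(-3 - 5) = (1 + m)*(-8) = -8 - 8*m)
(p(-5, 3) + 8)²*279 - 337 = ((-8 - 8*3) + 8)²*279 - 337 = ((-8 - 24) + 8)²*279 - 337 = (-32 + 8)²*279 - 337 = (-24)²*279 - 337 = 576*279 - 337 = 160704 - 337 = 160367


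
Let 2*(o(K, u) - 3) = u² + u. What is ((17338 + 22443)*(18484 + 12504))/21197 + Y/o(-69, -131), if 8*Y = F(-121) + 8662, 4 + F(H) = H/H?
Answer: 84003583891255/1444448368 ≈ 58156.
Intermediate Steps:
F(H) = -3 (F(H) = -4 + H/H = -4 + 1 = -3)
o(K, u) = 3 + u/2 + u²/2 (o(K, u) = 3 + (u² + u)/2 = 3 + (u + u²)/2 = 3 + (u/2 + u²/2) = 3 + u/2 + u²/2)
Y = 8659/8 (Y = (-3 + 8662)/8 = (⅛)*8659 = 8659/8 ≈ 1082.4)
((17338 + 22443)*(18484 + 12504))/21197 + Y/o(-69, -131) = ((17338 + 22443)*(18484 + 12504))/21197 + 8659/(8*(3 + (½)*(-131) + (½)*(-131)²)) = (39781*30988)*(1/21197) + 8659/(8*(3 - 131/2 + (½)*17161)) = 1232733628*(1/21197) + 8659/(8*(3 - 131/2 + 17161/2)) = 1232733628/21197 + (8659/8)/8518 = 1232733628/21197 + (8659/8)*(1/8518) = 1232733628/21197 + 8659/68144 = 84003583891255/1444448368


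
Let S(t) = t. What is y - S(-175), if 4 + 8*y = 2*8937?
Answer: 9635/4 ≈ 2408.8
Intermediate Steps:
y = 8935/4 (y = -½ + (2*8937)/8 = -½ + (⅛)*17874 = -½ + 8937/4 = 8935/4 ≈ 2233.8)
y - S(-175) = 8935/4 - 1*(-175) = 8935/4 + 175 = 9635/4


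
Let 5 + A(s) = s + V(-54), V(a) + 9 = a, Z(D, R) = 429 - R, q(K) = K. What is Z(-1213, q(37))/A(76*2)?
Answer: 14/3 ≈ 4.6667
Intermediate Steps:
V(a) = -9 + a
A(s) = -68 + s (A(s) = -5 + (s + (-9 - 54)) = -5 + (s - 63) = -5 + (-63 + s) = -68 + s)
Z(-1213, q(37))/A(76*2) = (429 - 1*37)/(-68 + 76*2) = (429 - 37)/(-68 + 152) = 392/84 = 392*(1/84) = 14/3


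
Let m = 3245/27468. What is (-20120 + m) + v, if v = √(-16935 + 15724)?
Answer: -552652915/27468 + I*√1211 ≈ -20120.0 + 34.799*I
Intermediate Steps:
m = 3245/27468 (m = 3245*(1/27468) = 3245/27468 ≈ 0.11814)
v = I*√1211 (v = √(-1211) = I*√1211 ≈ 34.799*I)
(-20120 + m) + v = (-20120 + 3245/27468) + I*√1211 = -552652915/27468 + I*√1211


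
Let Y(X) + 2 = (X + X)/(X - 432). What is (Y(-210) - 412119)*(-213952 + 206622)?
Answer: 323230108410/107 ≈ 3.0208e+9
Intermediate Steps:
Y(X) = -2 + 2*X/(-432 + X) (Y(X) = -2 + (X + X)/(X - 432) = -2 + (2*X)/(-432 + X) = -2 + 2*X/(-432 + X))
(Y(-210) - 412119)*(-213952 + 206622) = (864/(-432 - 210) - 412119)*(-213952 + 206622) = (864/(-642) - 412119)*(-7330) = (864*(-1/642) - 412119)*(-7330) = (-144/107 - 412119)*(-7330) = -44096877/107*(-7330) = 323230108410/107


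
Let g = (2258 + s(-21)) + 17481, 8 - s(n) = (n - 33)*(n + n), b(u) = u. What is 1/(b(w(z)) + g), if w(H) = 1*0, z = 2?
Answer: 1/17479 ≈ 5.7211e-5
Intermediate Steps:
w(H) = 0
s(n) = 8 - 2*n*(-33 + n) (s(n) = 8 - (n - 33)*(n + n) = 8 - (-33 + n)*2*n = 8 - 2*n*(-33 + n))
g = 17479 (g = (2258 + (8 - 2*(-21)² + 66*(-21))) + 17481 = (2258 + (8 - 2*441 - 1386)) + 17481 = (2258 + (8 - 882 - 1386)) + 17481 = (2258 - 2260) + 17481 = -2 + 17481 = 17479)
1/(b(w(z)) + g) = 1/(0 + 17479) = 1/17479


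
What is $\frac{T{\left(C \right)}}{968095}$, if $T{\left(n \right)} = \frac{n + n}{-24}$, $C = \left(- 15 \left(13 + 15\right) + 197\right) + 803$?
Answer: $- \frac{29}{580857} \approx -4.9926 \cdot 10^{-5}$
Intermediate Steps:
$C = 580$ ($C = \left(\left(-15\right) 28 + 197\right) + 803 = \left(-420 + 197\right) + 803 = -223 + 803 = 580$)
$T{\left(n \right)} = - \frac{n}{12}$ ($T{\left(n \right)} = - \frac{2 n}{24} = - \frac{n}{12}$)
$\frac{T{\left(C \right)}}{968095} = \frac{\left(- \frac{1}{12}\right) 580}{968095} = \left(- \frac{145}{3}\right) \frac{1}{968095} = - \frac{29}{580857}$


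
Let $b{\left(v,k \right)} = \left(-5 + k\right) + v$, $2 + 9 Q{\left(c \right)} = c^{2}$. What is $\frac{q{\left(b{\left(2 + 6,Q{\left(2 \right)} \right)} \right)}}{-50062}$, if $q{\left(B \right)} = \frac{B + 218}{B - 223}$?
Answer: $\frac{1991}{99022636} \approx 2.0106 \cdot 10^{-5}$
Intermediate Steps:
$Q{\left(c \right)} = - \frac{2}{9} + \frac{c^{2}}{9}$
$b{\left(v,k \right)} = -5 + k + v$
$q{\left(B \right)} = \frac{218 + B}{-223 + B}$
$\frac{q{\left(b{\left(2 + 6,Q{\left(2 \right)} \right)} \right)}}{-50062} = \frac{\frac{1}{-223 - \left(- \frac{25}{9} - \frac{4}{9}\right)} \left(218 - \left(- \frac{25}{9} - \frac{4}{9}\right)\right)}{-50062} = \frac{218 + \left(-5 + \left(- \frac{2}{9} + \frac{1}{9} \cdot 4\right) + 8\right)}{-223 + \left(-5 + \left(- \frac{2}{9} + \frac{1}{9} \cdot 4\right) + 8\right)} \left(- \frac{1}{50062}\right) = \frac{218 + \left(-5 + \left(- \frac{2}{9} + \frac{4}{9}\right) + 8\right)}{-223 + \left(-5 + \left(- \frac{2}{9} + \frac{4}{9}\right) + 8\right)} \left(- \frac{1}{50062}\right) = \frac{218 + \left(-5 + \frac{2}{9} + 8\right)}{-223 + \left(-5 + \frac{2}{9} + 8\right)} \left(- \frac{1}{50062}\right) = \frac{218 + \frac{29}{9}}{-223 + \frac{29}{9}} \left(- \frac{1}{50062}\right) = \frac{1}{- \frac{1978}{9}} \cdot \frac{1991}{9} \left(- \frac{1}{50062}\right) = \left(- \frac{9}{1978}\right) \frac{1991}{9} \left(- \frac{1}{50062}\right) = \left(- \frac{1991}{1978}\right) \left(- \frac{1}{50062}\right) = \frac{1991}{99022636}$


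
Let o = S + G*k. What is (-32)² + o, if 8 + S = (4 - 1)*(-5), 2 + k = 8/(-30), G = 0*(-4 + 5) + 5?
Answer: 2969/3 ≈ 989.67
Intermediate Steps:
G = 5 (G = 0*1 + 5 = 0 + 5 = 5)
k = -34/15 (k = -2 + 8/(-30) = -2 + 8*(-1/30) = -2 - 4/15 = -34/15 ≈ -2.2667)
S = -23 (S = -8 + (4 - 1)*(-5) = -8 + 3*(-5) = -8 - 15 = -23)
o = -103/3 (o = -23 + 5*(-34/15) = -23 - 34/3 = -103/3 ≈ -34.333)
(-32)² + o = (-32)² - 103/3 = 1024 - 103/3 = 2969/3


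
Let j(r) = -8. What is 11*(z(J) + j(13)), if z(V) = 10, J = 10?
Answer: 22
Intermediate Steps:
11*(z(J) + j(13)) = 11*(10 - 8) = 11*2 = 22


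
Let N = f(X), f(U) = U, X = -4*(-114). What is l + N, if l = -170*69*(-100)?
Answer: 1173456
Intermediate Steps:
X = 456
l = 1173000 (l = -11730*(-100) = 1173000)
N = 456
l + N = 1173000 + 456 = 1173456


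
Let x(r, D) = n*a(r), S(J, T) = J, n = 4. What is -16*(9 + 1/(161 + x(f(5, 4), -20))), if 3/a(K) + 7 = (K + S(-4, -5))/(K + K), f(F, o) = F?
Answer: -527840/3663 ≈ -144.10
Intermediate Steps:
a(K) = 3/(-7 + (-4 + K)/(2*K)) (a(K) = 3/(-7 + (K - 4)/(K + K)) = 3/(-7 + (-4 + K)/((2*K))) = 3/(-7 + (-4 + K)*(1/(2*K))) = 3/(-7 + (-4 + K)/(2*K)))
x(r, D) = -24*r/(4 + 13*r) (x(r, D) = 4*(-6*r/(4 + 13*r)) = -24*r/(4 + 13*r))
-16*(9 + 1/(161 + x(f(5, 4), -20))) = -16*(9 + 1/(161 - 24*5/(4 + 13*5))) = -16*(9 + 1/(161 - 24*5/(4 + 65))) = -16*(9 + 1/(161 - 24*5/69)) = -16*(9 + 1/(161 - 24*5*1/69)) = -16*(9 + 1/(161 - 40/23)) = -16*(9 + 1/(3663/23)) = -16*(9 + 23/3663) = -16*32990/3663 = -527840/3663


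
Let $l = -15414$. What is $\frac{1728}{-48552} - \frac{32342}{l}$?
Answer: $\frac{4594147}{2227323} \approx 2.0626$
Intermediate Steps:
$\frac{1728}{-48552} - \frac{32342}{l} = \frac{1728}{-48552} - \frac{32342}{-15414} = 1728 \left(- \frac{1}{48552}\right) - - \frac{16171}{7707} = - \frac{72}{2023} + \frac{16171}{7707} = \frac{4594147}{2227323}$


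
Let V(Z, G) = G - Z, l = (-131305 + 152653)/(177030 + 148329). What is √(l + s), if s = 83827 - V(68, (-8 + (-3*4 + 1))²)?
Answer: √109170236056906/36151 ≈ 289.02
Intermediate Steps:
l = 2372/36151 (l = 21348/325359 = 21348*(1/325359) = 2372/36151 ≈ 0.065614)
s = 83534 (s = 83827 - ((-8 + (-3*4 + 1))² - 1*68) = 83827 - ((-8 + (-12 + 1))² - 68) = 83827 - ((-8 - 11)² - 68) = 83827 - ((-19)² - 68) = 83827 - (361 - 68) = 83827 - 1*293 = 83827 - 293 = 83534)
√(l + s) = √(2372/36151 + 83534) = √(3019840006/36151) = √109170236056906/36151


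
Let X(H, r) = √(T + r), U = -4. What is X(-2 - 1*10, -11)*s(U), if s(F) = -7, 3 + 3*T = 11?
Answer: -35*I*√3/3 ≈ -20.207*I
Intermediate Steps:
T = 8/3 (T = -1 + (⅓)*11 = -1 + 11/3 = 8/3 ≈ 2.6667)
X(H, r) = √(8/3 + r)
X(-2 - 1*10, -11)*s(U) = (√(24 + 9*(-11))/3)*(-7) = (√(24 - 99)/3)*(-7) = (√(-75)/3)*(-7) = ((5*I*√3)/3)*(-7) = (5*I*√3/3)*(-7) = -35*I*√3/3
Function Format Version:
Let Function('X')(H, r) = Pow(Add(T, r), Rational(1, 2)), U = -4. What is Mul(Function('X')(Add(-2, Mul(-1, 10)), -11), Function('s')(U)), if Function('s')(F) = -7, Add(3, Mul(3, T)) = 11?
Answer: Mul(Rational(-35, 3), I, Pow(3, Rational(1, 2))) ≈ Mul(-20.207, I)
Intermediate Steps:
T = Rational(8, 3) (T = Add(-1, Mul(Rational(1, 3), 11)) = Add(-1, Rational(11, 3)) = Rational(8, 3) ≈ 2.6667)
Function('X')(H, r) = Pow(Add(Rational(8, 3), r), Rational(1, 2))
Mul(Function('X')(Add(-2, Mul(-1, 10)), -11), Function('s')(U)) = Mul(Mul(Rational(1, 3), Pow(Add(24, Mul(9, -11)), Rational(1, 2))), -7) = Mul(Mul(Rational(1, 3), Pow(Add(24, -99), Rational(1, 2))), -7) = Mul(Mul(Rational(1, 3), Pow(-75, Rational(1, 2))), -7) = Mul(Mul(Rational(1, 3), Mul(5, I, Pow(3, Rational(1, 2)))), -7) = Mul(Mul(Rational(5, 3), I, Pow(3, Rational(1, 2))), -7) = Mul(Rational(-35, 3), I, Pow(3, Rational(1, 2)))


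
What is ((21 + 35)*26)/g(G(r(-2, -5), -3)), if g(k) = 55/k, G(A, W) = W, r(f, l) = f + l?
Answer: -4368/55 ≈ -79.418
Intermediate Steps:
((21 + 35)*26)/g(G(r(-2, -5), -3)) = ((21 + 35)*26)/((55/(-3))) = (56*26)/((55*(-1/3))) = 1456/(-55/3) = 1456*(-3/55) = -4368/55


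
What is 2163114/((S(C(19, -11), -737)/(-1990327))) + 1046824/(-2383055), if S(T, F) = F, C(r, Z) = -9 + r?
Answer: 10259776695455870002/1756311535 ≈ 5.8417e+9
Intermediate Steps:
2163114/((S(C(19, -11), -737)/(-1990327))) + 1046824/(-2383055) = 2163114/((-737/(-1990327))) + 1046824/(-2383055) = 2163114/((-737*(-1/1990327))) + 1046824*(-1/2383055) = 2163114/(737/1990327) - 1046824/2383055 = 2163114*(1990327/737) - 1046824/2383055 = 4305304198278/737 - 1046824/2383055 = 10259776695455870002/1756311535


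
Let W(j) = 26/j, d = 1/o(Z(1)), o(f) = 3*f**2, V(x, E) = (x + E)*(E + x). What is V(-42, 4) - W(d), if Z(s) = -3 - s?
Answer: 196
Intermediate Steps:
V(x, E) = (E + x)**2 (V(x, E) = (E + x)*(E + x) = (E + x)**2)
d = 1/48 (d = 1/(3*(-3 - 1*1)**2) = 1/(3*(-3 - 1)**2) = 1/(3*(-4)**2) = 1/(3*16) = 1/48 ≈ 0.020833)
V(-42, 4) - W(d) = (4 - 42)**2 - 26/1/48 = (-38)**2 - 26*48 = 1444 - 1*1248 = 1444 - 1248 = 196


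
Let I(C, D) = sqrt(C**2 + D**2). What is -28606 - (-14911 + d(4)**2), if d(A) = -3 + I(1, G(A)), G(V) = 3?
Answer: -13714 + 6*sqrt(10) ≈ -13695.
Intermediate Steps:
d(A) = -3 + sqrt(10) (d(A) = -3 + sqrt(1**2 + 3**2) = -3 + sqrt(1 + 9) = -3 + sqrt(10))
-28606 - (-14911 + d(4)**2) = -28606 - (-14911 + (-3 + sqrt(10))**2) = -28606 + (14911 - (-3 + sqrt(10))**2) = -13695 - (-3 + sqrt(10))**2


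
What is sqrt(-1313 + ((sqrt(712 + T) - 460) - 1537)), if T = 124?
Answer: sqrt(-3310 + 2*sqrt(209)) ≈ 57.281*I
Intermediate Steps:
sqrt(-1313 + ((sqrt(712 + T) - 460) - 1537)) = sqrt(-1313 + ((sqrt(712 + 124) - 460) - 1537)) = sqrt(-1313 + ((sqrt(836) - 460) - 1537)) = sqrt(-1313 + ((2*sqrt(209) - 460) - 1537)) = sqrt(-1313 + ((-460 + 2*sqrt(209)) - 1537)) = sqrt(-1313 + (-1997 + 2*sqrt(209))) = sqrt(-3310 + 2*sqrt(209))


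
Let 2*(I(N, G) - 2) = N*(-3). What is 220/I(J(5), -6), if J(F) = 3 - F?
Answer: 44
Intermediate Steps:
I(N, G) = 2 - 3*N/2 (I(N, G) = 2 + (N*(-3))/2 = 2 + (-3*N)/2 = 2 - 3*N/2)
220/I(J(5), -6) = 220/(2 - 3*(3 - 1*5)/2) = 220/(2 - 3*(3 - 5)/2) = 220/(2 - 3/2*(-2)) = 220/(2 + 3) = 220/5 = 220*(⅕) = 44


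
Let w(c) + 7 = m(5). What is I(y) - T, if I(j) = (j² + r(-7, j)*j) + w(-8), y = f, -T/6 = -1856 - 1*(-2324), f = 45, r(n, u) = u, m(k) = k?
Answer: 6856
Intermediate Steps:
w(c) = -2 (w(c) = -7 + 5 = -2)
T = -2808 (T = -6*(-1856 - 1*(-2324)) = -6*(-1856 + 2324) = -6*468 = -2808)
y = 45
I(j) = -2 + 2*j² (I(j) = (j² + j*j) - 2 = (j² + j²) - 2 = 2*j² - 2 = -2 + 2*j²)
I(y) - T = (-2 + 2*45²) - 1*(-2808) = (-2 + 2*2025) + 2808 = (-2 + 4050) + 2808 = 4048 + 2808 = 6856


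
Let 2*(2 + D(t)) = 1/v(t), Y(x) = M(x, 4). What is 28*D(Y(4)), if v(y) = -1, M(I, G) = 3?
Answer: -70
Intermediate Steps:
Y(x) = 3
D(t) = -5/2 (D(t) = -2 + (½)/(-1) = -2 + (½)*(-1) = -2 - ½ = -5/2)
28*D(Y(4)) = 28*(-5/2) = -70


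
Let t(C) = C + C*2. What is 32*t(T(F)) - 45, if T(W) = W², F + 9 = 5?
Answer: 1491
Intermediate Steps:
F = -4 (F = -9 + 5 = -4)
t(C) = 3*C (t(C) = C + 2*C = 3*C)
32*t(T(F)) - 45 = 32*(3*(-4)²) - 45 = 32*(3*16) - 45 = 32*48 - 45 = 1536 - 45 = 1491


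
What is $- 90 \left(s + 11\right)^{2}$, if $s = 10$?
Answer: $-39690$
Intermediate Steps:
$- 90 \left(s + 11\right)^{2} = - 90 \left(10 + 11\right)^{2} = - 90 \cdot 21^{2} = \left(-90\right) 441 = -39690$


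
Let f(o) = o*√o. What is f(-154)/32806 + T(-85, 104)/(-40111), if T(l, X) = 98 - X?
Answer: 6/40111 - 77*I*√154/16403 ≈ 0.00014958 - 0.058254*I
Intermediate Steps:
f(o) = o^(3/2)
f(-154)/32806 + T(-85, 104)/(-40111) = (-154)^(3/2)/32806 + (98 - 1*104)/(-40111) = -154*I*√154*(1/32806) + (98 - 104)*(-1/40111) = -77*I*√154/16403 - 6*(-1/40111) = -77*I*√154/16403 + 6/40111 = 6/40111 - 77*I*√154/16403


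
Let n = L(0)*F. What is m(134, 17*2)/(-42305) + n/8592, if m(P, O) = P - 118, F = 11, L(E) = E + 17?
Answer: 7773563/363484560 ≈ 0.021386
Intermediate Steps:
L(E) = 17 + E
m(P, O) = -118 + P
n = 187 (n = (17 + 0)*11 = 17*11 = 187)
m(134, 17*2)/(-42305) + n/8592 = (-118 + 134)/(-42305) + 187/8592 = 16*(-1/42305) + 187*(1/8592) = -16/42305 + 187/8592 = 7773563/363484560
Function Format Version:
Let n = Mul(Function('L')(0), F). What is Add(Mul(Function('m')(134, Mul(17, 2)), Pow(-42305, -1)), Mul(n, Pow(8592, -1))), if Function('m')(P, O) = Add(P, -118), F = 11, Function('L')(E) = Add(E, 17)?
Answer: Rational(7773563, 363484560) ≈ 0.021386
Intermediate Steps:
Function('L')(E) = Add(17, E)
Function('m')(P, O) = Add(-118, P)
n = 187 (n = Mul(Add(17, 0), 11) = Mul(17, 11) = 187)
Add(Mul(Function('m')(134, Mul(17, 2)), Pow(-42305, -1)), Mul(n, Pow(8592, -1))) = Add(Mul(Add(-118, 134), Pow(-42305, -1)), Mul(187, Pow(8592, -1))) = Add(Mul(16, Rational(-1, 42305)), Mul(187, Rational(1, 8592))) = Add(Rational(-16, 42305), Rational(187, 8592)) = Rational(7773563, 363484560)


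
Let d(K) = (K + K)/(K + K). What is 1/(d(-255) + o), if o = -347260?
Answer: -1/347259 ≈ -2.8797e-6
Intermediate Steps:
d(K) = 1 (d(K) = (2*K)/((2*K)) = (2*K)*(1/(2*K)) = 1)
1/(d(-255) + o) = 1/(1 - 347260) = 1/(-347259) = -1/347259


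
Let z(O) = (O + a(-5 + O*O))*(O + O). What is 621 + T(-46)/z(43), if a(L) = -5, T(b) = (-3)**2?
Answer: 2029437/3268 ≈ 621.00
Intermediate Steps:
T(b) = 9
z(O) = 2*O*(-5 + O) (z(O) = (O - 5)*(O + O) = (-5 + O)*(2*O) = 2*O*(-5 + O))
621 + T(-46)/z(43) = 621 + 9/((2*43*(-5 + 43))) = 621 + 9/((2*43*38)) = 621 + 9/3268 = 2029437/3268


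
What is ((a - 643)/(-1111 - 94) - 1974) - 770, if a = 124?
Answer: -3306001/1205 ≈ -2743.6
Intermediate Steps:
((a - 643)/(-1111 - 94) - 1974) - 770 = ((124 - 643)/(-1111 - 94) - 1974) - 770 = (-519/(-1205) - 1974) - 770 = (-519*(-1/1205) - 1974) - 770 = (519/1205 - 1974) - 770 = -2378151/1205 - 770 = -3306001/1205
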